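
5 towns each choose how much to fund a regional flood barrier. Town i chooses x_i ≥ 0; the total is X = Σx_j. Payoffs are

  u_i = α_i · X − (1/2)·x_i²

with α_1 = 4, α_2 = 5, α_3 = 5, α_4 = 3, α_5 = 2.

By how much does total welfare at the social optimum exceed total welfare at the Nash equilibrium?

581

Town i's FOC: ∂u_i/∂x_i = α_i − x_i = 0, so x_i* = α_i.
NE contributions = (4, 5, 5, 3, 2); X = 19.
W^NE = (Σα)·X − ½Σα_i² = 19² − ½·79 = 321.5.
Planner sets x_i = Σα_j = 19 for every i, so X^SO = 5·19 = 95.
W^SO = (Σα)·X^SO − ½·5·(Σα)² = (5/2)·19² = 902.5.
Deadweight loss = W^SO − W^NE = 581.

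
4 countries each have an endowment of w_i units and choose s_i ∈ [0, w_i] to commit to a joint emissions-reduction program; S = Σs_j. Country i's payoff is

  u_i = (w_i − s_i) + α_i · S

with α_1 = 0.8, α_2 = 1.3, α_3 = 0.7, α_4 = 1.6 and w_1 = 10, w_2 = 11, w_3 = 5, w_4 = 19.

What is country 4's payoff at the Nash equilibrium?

∂u_i/∂s_i = α_i − 1, so country i contributes w_i if α_i > 1, else 0.
α_i > 1 for i ∈ {2, 4}; NE contributions (0, 11, 0, 19), S = 30.
u_4 = (19 − 19) + 1.6·30 = 48.

48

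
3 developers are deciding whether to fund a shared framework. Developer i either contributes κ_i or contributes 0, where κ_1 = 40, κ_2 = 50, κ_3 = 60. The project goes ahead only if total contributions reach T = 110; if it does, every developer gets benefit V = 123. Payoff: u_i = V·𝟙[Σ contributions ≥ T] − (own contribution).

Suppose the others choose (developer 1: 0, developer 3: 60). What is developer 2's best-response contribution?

50

Others' total = 60. Contributing 50 brings total to 110 ≥ 110: gain V − κ_2 = 73.
Best response: 50.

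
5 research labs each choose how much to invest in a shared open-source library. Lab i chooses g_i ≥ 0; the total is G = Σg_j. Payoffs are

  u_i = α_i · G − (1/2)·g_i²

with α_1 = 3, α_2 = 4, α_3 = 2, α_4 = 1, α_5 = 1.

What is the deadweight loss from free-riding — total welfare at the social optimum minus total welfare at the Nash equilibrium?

197

Lab i's FOC: ∂u_i/∂g_i = α_i − g_i = 0, so g_i* = α_i.
NE contributions = (3, 4, 2, 1, 1); G = 11.
W^NE = (Σα)·G − ½Σα_i² = 11² − ½·31 = 105.5.
Planner sets g_i = Σα_j = 11 for every i, so G^SO = 5·11 = 55.
W^SO = (Σα)·G^SO − ½·5·(Σα)² = (5/2)·11² = 302.5.
Deadweight loss = W^SO − W^NE = 197.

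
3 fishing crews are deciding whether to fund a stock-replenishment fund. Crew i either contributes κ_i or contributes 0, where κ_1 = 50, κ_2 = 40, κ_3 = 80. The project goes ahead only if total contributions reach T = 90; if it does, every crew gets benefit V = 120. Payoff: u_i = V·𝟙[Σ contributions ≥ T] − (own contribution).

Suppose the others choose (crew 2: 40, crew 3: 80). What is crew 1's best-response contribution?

0

Others' total = 120 ≥ 90; contributing adds cost 50 for no extra benefit.
Best response: 0.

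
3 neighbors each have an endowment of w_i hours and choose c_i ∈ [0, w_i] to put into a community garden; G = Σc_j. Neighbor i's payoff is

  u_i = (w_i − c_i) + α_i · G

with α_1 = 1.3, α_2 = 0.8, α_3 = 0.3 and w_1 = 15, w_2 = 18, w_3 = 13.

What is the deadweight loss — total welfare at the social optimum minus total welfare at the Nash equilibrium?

43.4

∂u_i/∂c_i = α_i − 1, so neighbor i contributes w_i if α_i > 1, else 0.
α_i > 1 for i ∈ {1}; NE contributions (15, 0, 0), G = 15.
W^NE = Σw_i − G^NE + (Σα_i)·G^NE = 46 + 1.4·15 = 67.
Planner: ∂(Σu_j)/∂c_i = Σα_j − 1 = 1.4 > 0, so everyone contributes w_i; G^SO = 46, W^SO = 46 + 1.4·46 = 110.4.
Deadweight loss = 43.4.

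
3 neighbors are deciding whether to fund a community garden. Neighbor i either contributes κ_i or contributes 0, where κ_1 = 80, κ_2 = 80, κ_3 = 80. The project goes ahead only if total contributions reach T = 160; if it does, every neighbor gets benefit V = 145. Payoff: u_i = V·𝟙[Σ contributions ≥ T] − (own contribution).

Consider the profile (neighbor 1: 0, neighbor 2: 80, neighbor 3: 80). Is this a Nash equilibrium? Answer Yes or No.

Total = 160 ≥ 160: provided.
Neighbor 1 (pledges 0, payoff 145): pledging 80 → total 240, payoff 65. No gain.
Neighbor 2 (pledges 80, payoff 65): dropping to 0 → total 80, payoff 0. No gain.
Neighbor 3 (pledges 80, payoff 65): dropping to 0 → total 80, payoff 0. No gain.

Yes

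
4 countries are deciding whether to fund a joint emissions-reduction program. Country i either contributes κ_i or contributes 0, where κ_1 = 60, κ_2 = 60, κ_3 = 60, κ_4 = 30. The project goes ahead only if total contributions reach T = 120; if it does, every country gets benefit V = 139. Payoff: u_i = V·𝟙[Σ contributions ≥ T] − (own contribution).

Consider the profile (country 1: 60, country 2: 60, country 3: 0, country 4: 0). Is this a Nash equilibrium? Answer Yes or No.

Total = 120 ≥ 120: provided.
Country 1 (pledges 60, payoff 79): dropping to 0 → total 60, payoff 0. No gain.
Country 2 (pledges 60, payoff 79): dropping to 0 → total 60, payoff 0. No gain.
Country 3 (pledges 0, payoff 139): pledging 60 → total 180, payoff 79. No gain.
Country 4 (pledges 0, payoff 139): pledging 30 → total 150, payoff 109. No gain.

Yes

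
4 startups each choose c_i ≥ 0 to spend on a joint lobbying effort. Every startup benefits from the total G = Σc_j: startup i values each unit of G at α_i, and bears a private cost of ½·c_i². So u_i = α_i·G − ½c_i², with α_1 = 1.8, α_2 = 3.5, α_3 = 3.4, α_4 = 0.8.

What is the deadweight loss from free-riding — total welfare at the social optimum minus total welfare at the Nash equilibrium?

Startup i's FOC: ∂u_i/∂c_i = α_i − c_i = 0, so c_i* = α_i.
NE contributions = (1.8, 3.5, 3.4, 0.8); G = 9.5.
W^NE = (Σα)·G − ½Σα_i² = 9.5² − ½·27.69 = 76.405.
Planner sets c_i = Σα_j = 9.5 for every i, so G^SO = 4·9.5 = 38.
W^SO = (Σα)·G^SO − ½·4·(Σα)² = (4/2)·9.5² = 180.5.
Deadweight loss = W^SO − W^NE = 104.095.

104.095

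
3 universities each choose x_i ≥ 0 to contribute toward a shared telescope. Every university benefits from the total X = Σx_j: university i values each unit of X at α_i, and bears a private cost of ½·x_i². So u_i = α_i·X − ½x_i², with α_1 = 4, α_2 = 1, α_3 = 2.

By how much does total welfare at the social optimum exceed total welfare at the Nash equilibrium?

35

University i's FOC: ∂u_i/∂x_i = α_i − x_i = 0, so x_i* = α_i.
NE contributions = (4, 1, 2); X = 7.
W^NE = (Σα)·X − ½Σα_i² = 7² − ½·21 = 38.5.
Planner sets x_i = Σα_j = 7 for every i, so X^SO = 3·7 = 21.
W^SO = (Σα)·X^SO − ½·3·(Σα)² = (3/2)·7² = 73.5.
Deadweight loss = W^SO − W^NE = 35.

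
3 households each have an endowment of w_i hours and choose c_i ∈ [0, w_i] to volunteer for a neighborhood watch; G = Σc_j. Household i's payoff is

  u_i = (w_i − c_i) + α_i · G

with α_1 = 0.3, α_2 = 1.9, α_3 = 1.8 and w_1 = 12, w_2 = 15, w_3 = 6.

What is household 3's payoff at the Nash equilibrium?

∂u_i/∂c_i = α_i − 1, so household i contributes w_i if α_i > 1, else 0.
α_i > 1 for i ∈ {2, 3}; NE contributions (0, 15, 6), G = 21.
u_3 = (6 − 6) + 1.8·21 = 37.8.

37.8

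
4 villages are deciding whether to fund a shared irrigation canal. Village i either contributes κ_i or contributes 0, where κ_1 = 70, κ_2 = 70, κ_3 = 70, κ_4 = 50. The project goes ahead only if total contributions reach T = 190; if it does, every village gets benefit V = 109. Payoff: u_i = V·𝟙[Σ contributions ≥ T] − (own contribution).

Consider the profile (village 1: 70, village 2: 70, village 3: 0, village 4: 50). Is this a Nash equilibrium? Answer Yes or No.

Total = 190 ≥ 190: provided.
Village 1 (pledges 70, payoff 39): dropping to 0 → total 120, payoff 0. No gain.
Village 2 (pledges 70, payoff 39): dropping to 0 → total 120, payoff 0. No gain.
Village 3 (pledges 0, payoff 109): pledging 70 → total 260, payoff 39. No gain.
Village 4 (pledges 50, payoff 59): dropping to 0 → total 140, payoff 0. No gain.

Yes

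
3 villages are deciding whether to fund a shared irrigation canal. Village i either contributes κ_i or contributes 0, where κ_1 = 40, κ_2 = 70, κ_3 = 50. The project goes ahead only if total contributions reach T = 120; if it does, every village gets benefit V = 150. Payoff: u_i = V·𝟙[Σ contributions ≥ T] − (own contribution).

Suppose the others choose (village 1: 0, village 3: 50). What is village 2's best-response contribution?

70

Others' total = 50. Contributing 70 brings total to 120 ≥ 120: gain V − κ_2 = 80.
Best response: 70.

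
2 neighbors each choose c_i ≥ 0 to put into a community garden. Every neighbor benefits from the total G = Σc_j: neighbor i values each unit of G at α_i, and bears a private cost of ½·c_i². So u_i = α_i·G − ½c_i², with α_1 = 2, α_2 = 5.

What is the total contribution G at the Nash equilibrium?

7

Neighbor i's FOC: ∂u_i/∂c_i = α_i − c_i = 0, so c_i* = α_i.
NE contributions = (2, 5); G = 7.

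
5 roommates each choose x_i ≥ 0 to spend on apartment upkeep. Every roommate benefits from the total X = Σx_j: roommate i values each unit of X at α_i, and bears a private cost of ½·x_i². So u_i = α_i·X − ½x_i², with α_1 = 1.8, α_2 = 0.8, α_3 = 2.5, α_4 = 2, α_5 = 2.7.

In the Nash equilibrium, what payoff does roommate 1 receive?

16.02

Roommate i's FOC: ∂u_i/∂x_i = α_i − x_i = 0, so x_i* = α_i.
NE contributions = (1.8, 0.8, 2.5, 2, 2.7); X = 9.8.
u_1 = α_1·X − ½·(x_1)² = 1.8·9.8 − ½·1.8² = 16.02.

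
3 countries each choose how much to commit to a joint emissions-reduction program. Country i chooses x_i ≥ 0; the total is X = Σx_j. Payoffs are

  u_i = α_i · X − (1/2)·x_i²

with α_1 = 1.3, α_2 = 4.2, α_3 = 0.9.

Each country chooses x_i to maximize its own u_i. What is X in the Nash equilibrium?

Country i's FOC: ∂u_i/∂x_i = α_i − x_i = 0, so x_i* = α_i.
NE contributions = (1.3, 4.2, 0.9); X = 6.4.

6.4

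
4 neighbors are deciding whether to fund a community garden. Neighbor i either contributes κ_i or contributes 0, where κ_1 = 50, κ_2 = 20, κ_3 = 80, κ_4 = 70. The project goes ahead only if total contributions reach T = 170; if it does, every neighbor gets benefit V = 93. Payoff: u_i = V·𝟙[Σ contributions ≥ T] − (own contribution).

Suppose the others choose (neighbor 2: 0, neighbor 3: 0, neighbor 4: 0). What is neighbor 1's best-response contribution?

0

Others' total = 0. Even contributing 50 gives 50 < 170: no benefit either way.
Best response: 0.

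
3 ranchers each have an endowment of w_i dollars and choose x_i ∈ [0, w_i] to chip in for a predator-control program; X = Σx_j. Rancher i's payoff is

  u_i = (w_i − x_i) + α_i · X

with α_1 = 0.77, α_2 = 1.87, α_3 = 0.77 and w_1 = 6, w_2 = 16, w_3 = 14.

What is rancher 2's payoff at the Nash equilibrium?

∂u_i/∂x_i = α_i − 1, so rancher i contributes w_i if α_i > 1, else 0.
α_i > 1 for i ∈ {2}; NE contributions (0, 16, 0), X = 16.
u_2 = (16 − 16) + 1.87·16 = 29.92.

29.92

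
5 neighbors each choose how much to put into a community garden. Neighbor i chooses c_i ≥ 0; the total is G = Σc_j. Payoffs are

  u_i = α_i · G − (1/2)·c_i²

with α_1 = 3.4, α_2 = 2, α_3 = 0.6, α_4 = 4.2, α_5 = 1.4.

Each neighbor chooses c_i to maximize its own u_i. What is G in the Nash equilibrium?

Neighbor i's FOC: ∂u_i/∂c_i = α_i − c_i = 0, so c_i* = α_i.
NE contributions = (3.4, 2, 0.6, 4.2, 1.4); G = 11.6.

11.6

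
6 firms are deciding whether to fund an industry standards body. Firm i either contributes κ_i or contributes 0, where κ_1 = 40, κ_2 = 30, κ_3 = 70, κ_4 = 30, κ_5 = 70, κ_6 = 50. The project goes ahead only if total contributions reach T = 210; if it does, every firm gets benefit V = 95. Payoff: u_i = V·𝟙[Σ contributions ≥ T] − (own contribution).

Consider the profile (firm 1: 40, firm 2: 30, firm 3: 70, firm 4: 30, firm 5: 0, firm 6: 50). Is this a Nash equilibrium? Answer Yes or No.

Yes

Total = 220 ≥ 210: provided.
Firm 1 (pledges 40, payoff 55): dropping to 0 → total 180, payoff 0. No gain.
Firm 2 (pledges 30, payoff 65): dropping to 0 → total 190, payoff 0. No gain.
Firm 3 (pledges 70, payoff 25): dropping to 0 → total 150, payoff 0. No gain.
Firm 4 (pledges 30, payoff 65): dropping to 0 → total 190, payoff 0. No gain.
Firm 5 (pledges 0, payoff 95): pledging 70 → total 290, payoff 25. No gain.
Firm 6 (pledges 50, payoff 45): dropping to 0 → total 170, payoff 0. No gain.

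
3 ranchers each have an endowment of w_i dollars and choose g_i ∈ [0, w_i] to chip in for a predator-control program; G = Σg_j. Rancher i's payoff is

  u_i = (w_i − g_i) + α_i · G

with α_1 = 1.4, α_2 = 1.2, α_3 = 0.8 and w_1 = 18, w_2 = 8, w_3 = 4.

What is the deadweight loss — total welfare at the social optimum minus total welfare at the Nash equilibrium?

∂u_i/∂g_i = α_i − 1, so rancher i contributes w_i if α_i > 1, else 0.
α_i > 1 for i ∈ {1, 2}; NE contributions (18, 8, 0), G = 26.
W^NE = Σw_i − G^NE + (Σα_i)·G^NE = 30 + 2.4·26 = 92.4.
Planner: ∂(Σu_j)/∂g_i = Σα_j − 1 = 2.4 > 0, so everyone contributes w_i; G^SO = 30, W^SO = 30 + 2.4·30 = 102.
Deadweight loss = 9.6.

9.6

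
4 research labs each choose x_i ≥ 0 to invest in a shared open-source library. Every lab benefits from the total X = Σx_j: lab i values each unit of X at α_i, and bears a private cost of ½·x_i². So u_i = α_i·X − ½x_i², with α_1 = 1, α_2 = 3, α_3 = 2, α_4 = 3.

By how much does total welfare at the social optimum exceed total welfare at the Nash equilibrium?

92.5

Lab i's FOC: ∂u_i/∂x_i = α_i − x_i = 0, so x_i* = α_i.
NE contributions = (1, 3, 2, 3); X = 9.
W^NE = (Σα)·X − ½Σα_i² = 9² − ½·23 = 69.5.
Planner sets x_i = Σα_j = 9 for every i, so X^SO = 4·9 = 36.
W^SO = (Σα)·X^SO − ½·4·(Σα)² = (4/2)·9² = 162.
Deadweight loss = W^SO − W^NE = 92.5.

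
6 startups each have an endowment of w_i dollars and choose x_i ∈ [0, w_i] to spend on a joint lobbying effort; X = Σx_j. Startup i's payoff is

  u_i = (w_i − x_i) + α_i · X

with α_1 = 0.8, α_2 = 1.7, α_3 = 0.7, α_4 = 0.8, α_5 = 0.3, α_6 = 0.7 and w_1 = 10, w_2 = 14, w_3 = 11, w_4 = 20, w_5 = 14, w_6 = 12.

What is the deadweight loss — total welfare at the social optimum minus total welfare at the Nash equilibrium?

268

∂u_i/∂x_i = α_i − 1, so startup i contributes w_i if α_i > 1, else 0.
α_i > 1 for i ∈ {2}; NE contributions (0, 14, 0, 0, 0, 0), X = 14.
W^NE = Σw_i − X^NE + (Σα_i)·X^NE = 81 + 4·14 = 137.
Planner: ∂(Σu_j)/∂x_i = Σα_j − 1 = 4 > 0, so everyone contributes w_i; X^SO = 81, W^SO = 81 + 4·81 = 405.
Deadweight loss = 268.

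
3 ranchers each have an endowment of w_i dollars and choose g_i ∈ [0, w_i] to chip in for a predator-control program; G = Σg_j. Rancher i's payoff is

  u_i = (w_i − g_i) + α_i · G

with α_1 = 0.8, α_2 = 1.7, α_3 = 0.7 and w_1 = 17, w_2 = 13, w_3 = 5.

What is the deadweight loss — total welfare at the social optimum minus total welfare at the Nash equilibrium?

∂u_i/∂g_i = α_i − 1, so rancher i contributes w_i if α_i > 1, else 0.
α_i > 1 for i ∈ {2}; NE contributions (0, 13, 0), G = 13.
W^NE = Σw_i − G^NE + (Σα_i)·G^NE = 35 + 2.2·13 = 63.6.
Planner: ∂(Σu_j)/∂g_i = Σα_j − 1 = 2.2 > 0, so everyone contributes w_i; G^SO = 35, W^SO = 35 + 2.2·35 = 112.
Deadweight loss = 48.4.

48.4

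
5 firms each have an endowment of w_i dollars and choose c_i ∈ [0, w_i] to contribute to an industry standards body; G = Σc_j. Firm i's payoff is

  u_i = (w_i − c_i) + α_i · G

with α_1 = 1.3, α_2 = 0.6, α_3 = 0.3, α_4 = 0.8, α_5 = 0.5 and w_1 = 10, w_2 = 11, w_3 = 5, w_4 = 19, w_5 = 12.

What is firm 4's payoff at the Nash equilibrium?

∂u_i/∂c_i = α_i − 1, so firm i contributes w_i if α_i > 1, else 0.
α_i > 1 for i ∈ {1}; NE contributions (10, 0, 0, 0, 0), G = 10.
u_4 = (19 − 0) + 0.8·10 = 27.

27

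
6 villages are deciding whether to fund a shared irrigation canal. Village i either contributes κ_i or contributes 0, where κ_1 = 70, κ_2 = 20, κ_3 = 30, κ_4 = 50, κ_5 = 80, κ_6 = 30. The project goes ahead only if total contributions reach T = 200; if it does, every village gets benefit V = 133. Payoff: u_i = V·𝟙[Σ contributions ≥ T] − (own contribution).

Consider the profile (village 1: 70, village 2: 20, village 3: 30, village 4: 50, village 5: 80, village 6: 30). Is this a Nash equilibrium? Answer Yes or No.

Total = 280 ≥ 200: provided.
Village 1 (pledges 70, payoff 63): dropping to 0 → total 210, payoff 133. Profitable deviation.

No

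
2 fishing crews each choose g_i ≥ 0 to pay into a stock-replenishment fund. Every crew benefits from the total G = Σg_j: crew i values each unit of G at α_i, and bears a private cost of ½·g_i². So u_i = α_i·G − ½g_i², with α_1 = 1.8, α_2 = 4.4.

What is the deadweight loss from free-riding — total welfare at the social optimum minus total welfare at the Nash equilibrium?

Crew i's FOC: ∂u_i/∂g_i = α_i − g_i = 0, so g_i* = α_i.
NE contributions = (1.8, 4.4); G = 6.2.
W^NE = (Σα)·G − ½Σα_i² = 6.2² − ½·22.6 = 27.14.
Planner sets g_i = Σα_j = 6.2 for every i, so G^SO = 2·6.2 = 12.4.
W^SO = (Σα)·G^SO − ½·2·(Σα)² = (2/2)·6.2² = 38.44.
Deadweight loss = W^SO − W^NE = 11.3.

11.3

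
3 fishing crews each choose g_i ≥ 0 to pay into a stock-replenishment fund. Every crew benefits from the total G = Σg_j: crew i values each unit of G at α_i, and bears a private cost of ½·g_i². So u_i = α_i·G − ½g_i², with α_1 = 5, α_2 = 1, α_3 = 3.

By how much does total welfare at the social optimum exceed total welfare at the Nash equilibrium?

58

Crew i's FOC: ∂u_i/∂g_i = α_i − g_i = 0, so g_i* = α_i.
NE contributions = (5, 1, 3); G = 9.
W^NE = (Σα)·G − ½Σα_i² = 9² − ½·35 = 63.5.
Planner sets g_i = Σα_j = 9 for every i, so G^SO = 3·9 = 27.
W^SO = (Σα)·G^SO − ½·3·(Σα)² = (3/2)·9² = 121.5.
Deadweight loss = W^SO − W^NE = 58.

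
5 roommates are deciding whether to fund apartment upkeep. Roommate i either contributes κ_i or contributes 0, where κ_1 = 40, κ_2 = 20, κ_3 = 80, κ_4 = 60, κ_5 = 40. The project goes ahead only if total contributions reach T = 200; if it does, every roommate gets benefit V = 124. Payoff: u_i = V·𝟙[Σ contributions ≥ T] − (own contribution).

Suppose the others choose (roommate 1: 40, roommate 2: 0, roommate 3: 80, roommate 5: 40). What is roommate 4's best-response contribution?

60

Others' total = 160. Contributing 60 brings total to 220 ≥ 200: gain V − κ_4 = 64.
Best response: 60.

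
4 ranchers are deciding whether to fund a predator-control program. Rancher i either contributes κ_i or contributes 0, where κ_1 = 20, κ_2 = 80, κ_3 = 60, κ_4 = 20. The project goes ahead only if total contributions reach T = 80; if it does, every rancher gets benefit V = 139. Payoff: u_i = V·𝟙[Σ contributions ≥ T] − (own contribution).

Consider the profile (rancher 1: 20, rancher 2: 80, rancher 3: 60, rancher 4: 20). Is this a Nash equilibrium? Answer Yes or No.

Total = 180 ≥ 80: provided.
Rancher 1 (pledges 20, payoff 119): dropping to 0 → total 160, payoff 139. Profitable deviation.

No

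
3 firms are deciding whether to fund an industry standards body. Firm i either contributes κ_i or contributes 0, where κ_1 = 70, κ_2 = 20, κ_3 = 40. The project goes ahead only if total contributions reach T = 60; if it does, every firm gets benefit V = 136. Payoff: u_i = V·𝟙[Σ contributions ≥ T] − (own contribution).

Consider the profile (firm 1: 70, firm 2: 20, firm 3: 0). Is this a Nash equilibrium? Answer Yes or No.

Total = 90 ≥ 60: provided.
Firm 1 (pledges 70, payoff 66): dropping to 0 → total 20, payoff 0. No gain.
Firm 2 (pledges 20, payoff 116): dropping to 0 → total 70, payoff 136. Profitable deviation.

No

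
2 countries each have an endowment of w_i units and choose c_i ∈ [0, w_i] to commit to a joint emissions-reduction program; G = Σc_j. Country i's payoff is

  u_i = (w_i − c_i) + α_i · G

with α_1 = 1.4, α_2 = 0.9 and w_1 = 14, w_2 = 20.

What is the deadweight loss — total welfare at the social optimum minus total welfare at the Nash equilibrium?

26

∂u_i/∂c_i = α_i − 1, so country i contributes w_i if α_i > 1, else 0.
α_i > 1 for i ∈ {1}; NE contributions (14, 0), G = 14.
W^NE = Σw_i − G^NE + (Σα_i)·G^NE = 34 + 1.3·14 = 52.2.
Planner: ∂(Σu_j)/∂c_i = Σα_j − 1 = 1.3 > 0, so everyone contributes w_i; G^SO = 34, W^SO = 34 + 1.3·34 = 78.2.
Deadweight loss = 26.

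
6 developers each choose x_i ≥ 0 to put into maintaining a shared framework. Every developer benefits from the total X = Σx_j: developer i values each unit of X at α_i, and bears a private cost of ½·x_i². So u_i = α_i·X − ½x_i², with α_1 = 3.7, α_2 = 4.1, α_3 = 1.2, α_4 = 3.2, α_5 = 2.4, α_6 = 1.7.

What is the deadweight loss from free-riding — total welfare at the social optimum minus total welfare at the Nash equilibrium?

Developer i's FOC: ∂u_i/∂x_i = α_i − x_i = 0, so x_i* = α_i.
NE contributions = (3.7, 4.1, 1.2, 3.2, 2.4, 1.7); X = 16.3.
W^NE = (Σα)·X − ½Σα_i² = 16.3² − ½·50.83 = 240.275.
Planner sets x_i = Σα_j = 16.3 for every i, so X^SO = 6·16.3 = 97.8.
W^SO = (Σα)·X^SO − ½·6·(Σα)² = (6/2)·16.3² = 797.07.
Deadweight loss = W^SO − W^NE = 556.795.

556.795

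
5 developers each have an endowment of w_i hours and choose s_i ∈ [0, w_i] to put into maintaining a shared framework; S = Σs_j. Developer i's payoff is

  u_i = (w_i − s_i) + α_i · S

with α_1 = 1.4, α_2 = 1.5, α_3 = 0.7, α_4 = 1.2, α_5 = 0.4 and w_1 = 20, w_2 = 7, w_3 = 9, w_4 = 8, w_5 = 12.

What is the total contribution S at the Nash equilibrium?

35

∂u_i/∂s_i = α_i − 1, so developer i contributes w_i if α_i > 1, else 0.
α_i > 1 for i ∈ {1, 2, 4}; NE contributions (20, 7, 0, 8, 0), S = 35.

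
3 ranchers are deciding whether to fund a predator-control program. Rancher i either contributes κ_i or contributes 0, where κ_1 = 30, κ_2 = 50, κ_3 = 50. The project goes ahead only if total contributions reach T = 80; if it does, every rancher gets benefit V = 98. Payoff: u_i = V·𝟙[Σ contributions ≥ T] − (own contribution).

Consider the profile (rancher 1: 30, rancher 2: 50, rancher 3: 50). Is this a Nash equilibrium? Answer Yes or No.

No

Total = 130 ≥ 80: provided.
Rancher 1 (pledges 30, payoff 68): dropping to 0 → total 100, payoff 98. Profitable deviation.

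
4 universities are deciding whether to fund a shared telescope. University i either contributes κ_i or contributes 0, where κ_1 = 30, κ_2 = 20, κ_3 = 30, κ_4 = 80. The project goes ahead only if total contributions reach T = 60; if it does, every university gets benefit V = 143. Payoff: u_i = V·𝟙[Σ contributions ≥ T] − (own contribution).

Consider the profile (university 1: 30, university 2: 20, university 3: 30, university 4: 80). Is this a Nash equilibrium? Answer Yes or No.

No

Total = 160 ≥ 60: provided.
University 1 (pledges 30, payoff 113): dropping to 0 → total 130, payoff 143. Profitable deviation.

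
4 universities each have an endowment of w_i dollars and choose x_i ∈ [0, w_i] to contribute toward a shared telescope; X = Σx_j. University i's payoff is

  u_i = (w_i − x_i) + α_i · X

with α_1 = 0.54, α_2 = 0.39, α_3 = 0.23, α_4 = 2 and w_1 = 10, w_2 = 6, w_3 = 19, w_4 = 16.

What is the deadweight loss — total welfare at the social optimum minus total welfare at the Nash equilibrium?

75.6

∂u_i/∂x_i = α_i − 1, so university i contributes w_i if α_i > 1, else 0.
α_i > 1 for i ∈ {4}; NE contributions (0, 0, 0, 16), X = 16.
W^NE = Σw_i − X^NE + (Σα_i)·X^NE = 51 + 2.16·16 = 85.56.
Planner: ∂(Σu_j)/∂x_i = Σα_j − 1 = 2.16 > 0, so everyone contributes w_i; X^SO = 51, W^SO = 51 + 2.16·51 = 161.16.
Deadweight loss = 75.6.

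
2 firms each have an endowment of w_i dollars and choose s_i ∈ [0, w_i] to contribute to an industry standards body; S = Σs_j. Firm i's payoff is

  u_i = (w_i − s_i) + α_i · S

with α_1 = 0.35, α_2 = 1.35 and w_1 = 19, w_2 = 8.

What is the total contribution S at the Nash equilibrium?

8

∂u_i/∂s_i = α_i − 1, so firm i contributes w_i if α_i > 1, else 0.
α_i > 1 for i ∈ {2}; NE contributions (0, 8), S = 8.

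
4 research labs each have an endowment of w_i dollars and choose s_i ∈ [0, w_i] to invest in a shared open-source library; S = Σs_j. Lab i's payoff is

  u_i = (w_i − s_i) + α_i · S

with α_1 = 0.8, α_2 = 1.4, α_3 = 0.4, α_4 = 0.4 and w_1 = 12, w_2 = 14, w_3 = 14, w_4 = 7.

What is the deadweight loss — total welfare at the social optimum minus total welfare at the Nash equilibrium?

∂u_i/∂s_i = α_i − 1, so lab i contributes w_i if α_i > 1, else 0.
α_i > 1 for i ∈ {2}; NE contributions (0, 14, 0, 0), S = 14.
W^NE = Σw_i − S^NE + (Σα_i)·S^NE = 47 + 2·14 = 75.
Planner: ∂(Σu_j)/∂s_i = Σα_j − 1 = 2 > 0, so everyone contributes w_i; S^SO = 47, W^SO = 47 + 2·47 = 141.
Deadweight loss = 66.

66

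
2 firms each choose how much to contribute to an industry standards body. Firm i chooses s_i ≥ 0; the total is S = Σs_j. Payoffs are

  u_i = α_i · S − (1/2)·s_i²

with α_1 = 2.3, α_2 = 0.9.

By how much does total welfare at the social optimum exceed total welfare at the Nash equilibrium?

Firm i's FOC: ∂u_i/∂s_i = α_i − s_i = 0, so s_i* = α_i.
NE contributions = (2.3, 0.9); S = 3.2.
W^NE = (Σα)·S − ½Σα_i² = 3.2² − ½·6.1 = 7.19.
Planner sets s_i = Σα_j = 3.2 for every i, so S^SO = 2·3.2 = 6.4.
W^SO = (Σα)·S^SO − ½·2·(Σα)² = (2/2)·3.2² = 10.24.
Deadweight loss = W^SO − W^NE = 3.05.

3.05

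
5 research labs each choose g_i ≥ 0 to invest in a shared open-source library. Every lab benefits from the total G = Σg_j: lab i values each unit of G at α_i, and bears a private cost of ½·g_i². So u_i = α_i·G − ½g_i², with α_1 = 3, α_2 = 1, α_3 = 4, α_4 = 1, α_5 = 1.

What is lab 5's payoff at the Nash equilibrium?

Lab i's FOC: ∂u_i/∂g_i = α_i − g_i = 0, so g_i* = α_i.
NE contributions = (3, 1, 4, 1, 1); G = 10.
u_5 = α_5·G − ½·(g_5)² = 1·10 − ½·1² = 9.5.

9.5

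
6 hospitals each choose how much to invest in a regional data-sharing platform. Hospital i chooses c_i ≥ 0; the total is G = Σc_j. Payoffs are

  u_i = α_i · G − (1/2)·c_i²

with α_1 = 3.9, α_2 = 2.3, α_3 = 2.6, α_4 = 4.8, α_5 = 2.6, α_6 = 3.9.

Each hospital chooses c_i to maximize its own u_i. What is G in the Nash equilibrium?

20.1

Hospital i's FOC: ∂u_i/∂c_i = α_i − c_i = 0, so c_i* = α_i.
NE contributions = (3.9, 2.3, 2.6, 4.8, 2.6, 3.9); G = 20.1.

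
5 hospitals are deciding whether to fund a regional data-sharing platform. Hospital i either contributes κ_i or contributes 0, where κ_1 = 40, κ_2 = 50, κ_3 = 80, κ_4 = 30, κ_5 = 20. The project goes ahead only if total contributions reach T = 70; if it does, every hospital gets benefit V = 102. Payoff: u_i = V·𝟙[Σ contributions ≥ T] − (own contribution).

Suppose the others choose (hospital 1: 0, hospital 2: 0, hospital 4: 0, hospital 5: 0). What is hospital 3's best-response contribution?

Others' total = 0. Contributing 80 brings total to 80 ≥ 70: gain V − κ_3 = 22.
Best response: 80.

80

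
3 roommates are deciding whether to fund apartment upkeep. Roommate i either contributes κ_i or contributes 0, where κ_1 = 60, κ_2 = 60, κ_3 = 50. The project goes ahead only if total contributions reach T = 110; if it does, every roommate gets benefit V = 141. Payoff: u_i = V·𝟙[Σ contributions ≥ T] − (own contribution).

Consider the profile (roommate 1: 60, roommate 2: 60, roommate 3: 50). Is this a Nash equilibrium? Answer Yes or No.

Total = 170 ≥ 110: provided.
Roommate 1 (pledges 60, payoff 81): dropping to 0 → total 110, payoff 141. Profitable deviation.

No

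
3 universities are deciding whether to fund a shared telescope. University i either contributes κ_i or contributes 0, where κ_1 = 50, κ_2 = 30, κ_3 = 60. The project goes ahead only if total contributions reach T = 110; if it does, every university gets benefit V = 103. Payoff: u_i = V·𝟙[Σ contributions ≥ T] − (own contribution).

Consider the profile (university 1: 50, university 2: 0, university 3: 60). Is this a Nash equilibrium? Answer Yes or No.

Yes

Total = 110 ≥ 110: provided.
University 1 (pledges 50, payoff 53): dropping to 0 → total 60, payoff 0. No gain.
University 2 (pledges 0, payoff 103): pledging 30 → total 140, payoff 73. No gain.
University 3 (pledges 60, payoff 43): dropping to 0 → total 50, payoff 0. No gain.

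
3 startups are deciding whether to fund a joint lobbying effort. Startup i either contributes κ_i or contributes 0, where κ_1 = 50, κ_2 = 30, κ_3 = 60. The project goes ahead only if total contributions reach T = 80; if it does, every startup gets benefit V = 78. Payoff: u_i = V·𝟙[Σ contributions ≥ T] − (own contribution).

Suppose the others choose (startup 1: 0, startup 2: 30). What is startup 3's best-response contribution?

60

Others' total = 30. Contributing 60 brings total to 90 ≥ 80: gain V − κ_3 = 18.
Best response: 60.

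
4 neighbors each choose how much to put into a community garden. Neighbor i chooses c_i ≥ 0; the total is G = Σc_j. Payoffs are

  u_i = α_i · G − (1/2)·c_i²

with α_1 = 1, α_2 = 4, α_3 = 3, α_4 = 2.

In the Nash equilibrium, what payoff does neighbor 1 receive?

9.5

Neighbor i's FOC: ∂u_i/∂c_i = α_i − c_i = 0, so c_i* = α_i.
NE contributions = (1, 4, 3, 2); G = 10.
u_1 = α_1·G − ½·(c_1)² = 1·10 − ½·1² = 9.5.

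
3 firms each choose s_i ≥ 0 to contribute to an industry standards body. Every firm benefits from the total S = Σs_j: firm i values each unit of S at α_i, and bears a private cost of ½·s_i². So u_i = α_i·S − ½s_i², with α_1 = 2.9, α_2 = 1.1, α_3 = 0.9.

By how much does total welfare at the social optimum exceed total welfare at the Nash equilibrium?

Firm i's FOC: ∂u_i/∂s_i = α_i − s_i = 0, so s_i* = α_i.
NE contributions = (2.9, 1.1, 0.9); S = 4.9.
W^NE = (Σα)·S − ½Σα_i² = 4.9² − ½·10.43 = 18.795.
Planner sets s_i = Σα_j = 4.9 for every i, so S^SO = 3·4.9 = 14.7.
W^SO = (Σα)·S^SO − ½·3·(Σα)² = (3/2)·4.9² = 36.015.
Deadweight loss = W^SO − W^NE = 17.22.

17.22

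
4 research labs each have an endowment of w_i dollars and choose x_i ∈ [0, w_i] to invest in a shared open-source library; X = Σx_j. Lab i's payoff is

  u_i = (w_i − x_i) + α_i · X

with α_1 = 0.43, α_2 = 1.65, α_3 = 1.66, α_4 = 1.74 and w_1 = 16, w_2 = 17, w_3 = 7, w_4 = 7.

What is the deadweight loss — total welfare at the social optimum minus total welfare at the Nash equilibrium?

71.68

∂u_i/∂x_i = α_i − 1, so lab i contributes w_i if α_i > 1, else 0.
α_i > 1 for i ∈ {2, 3, 4}; NE contributions (0, 17, 7, 7), X = 31.
W^NE = Σw_i − X^NE + (Σα_i)·X^NE = 47 + 4.48·31 = 185.88.
Planner: ∂(Σu_j)/∂x_i = Σα_j − 1 = 4.48 > 0, so everyone contributes w_i; X^SO = 47, W^SO = 47 + 4.48·47 = 257.56.
Deadweight loss = 71.68.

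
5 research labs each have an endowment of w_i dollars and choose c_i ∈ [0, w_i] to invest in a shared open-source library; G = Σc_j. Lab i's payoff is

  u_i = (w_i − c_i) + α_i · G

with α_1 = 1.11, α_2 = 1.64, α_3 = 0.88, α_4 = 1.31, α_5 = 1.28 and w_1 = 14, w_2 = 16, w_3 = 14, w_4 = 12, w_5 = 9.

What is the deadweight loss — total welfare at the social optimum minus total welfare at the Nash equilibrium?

73.08

∂u_i/∂c_i = α_i − 1, so lab i contributes w_i if α_i > 1, else 0.
α_i > 1 for i ∈ {1, 2, 4, 5}; NE contributions (14, 16, 0, 12, 9), G = 51.
W^NE = Σw_i − G^NE + (Σα_i)·G^NE = 65 + 5.22·51 = 331.22.
Planner: ∂(Σu_j)/∂c_i = Σα_j − 1 = 5.22 > 0, so everyone contributes w_i; G^SO = 65, W^SO = 65 + 5.22·65 = 404.3.
Deadweight loss = 73.08.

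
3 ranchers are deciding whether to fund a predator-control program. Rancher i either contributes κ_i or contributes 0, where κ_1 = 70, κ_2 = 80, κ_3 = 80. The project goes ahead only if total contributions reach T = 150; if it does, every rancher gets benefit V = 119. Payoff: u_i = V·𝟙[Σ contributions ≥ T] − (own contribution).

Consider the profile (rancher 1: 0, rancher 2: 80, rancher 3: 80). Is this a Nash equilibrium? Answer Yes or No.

Yes

Total = 160 ≥ 150: provided.
Rancher 1 (pledges 0, payoff 119): pledging 70 → total 230, payoff 49. No gain.
Rancher 2 (pledges 80, payoff 39): dropping to 0 → total 80, payoff 0. No gain.
Rancher 3 (pledges 80, payoff 39): dropping to 0 → total 80, payoff 0. No gain.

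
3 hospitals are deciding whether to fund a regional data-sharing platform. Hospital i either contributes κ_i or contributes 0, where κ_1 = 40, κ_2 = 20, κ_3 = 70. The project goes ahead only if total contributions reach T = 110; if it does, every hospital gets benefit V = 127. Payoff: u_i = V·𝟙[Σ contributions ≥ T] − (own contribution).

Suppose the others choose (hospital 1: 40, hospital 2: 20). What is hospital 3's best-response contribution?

Others' total = 60. Contributing 70 brings total to 130 ≥ 110: gain V − κ_3 = 57.
Best response: 70.

70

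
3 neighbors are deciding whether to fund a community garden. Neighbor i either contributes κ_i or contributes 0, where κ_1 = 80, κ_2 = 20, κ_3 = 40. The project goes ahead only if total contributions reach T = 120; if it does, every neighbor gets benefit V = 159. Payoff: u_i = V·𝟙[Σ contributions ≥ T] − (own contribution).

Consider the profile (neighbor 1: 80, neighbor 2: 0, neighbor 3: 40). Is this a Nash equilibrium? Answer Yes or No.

Yes

Total = 120 ≥ 120: provided.
Neighbor 1 (pledges 80, payoff 79): dropping to 0 → total 40, payoff 0. No gain.
Neighbor 2 (pledges 0, payoff 159): pledging 20 → total 140, payoff 139. No gain.
Neighbor 3 (pledges 40, payoff 119): dropping to 0 → total 80, payoff 0. No gain.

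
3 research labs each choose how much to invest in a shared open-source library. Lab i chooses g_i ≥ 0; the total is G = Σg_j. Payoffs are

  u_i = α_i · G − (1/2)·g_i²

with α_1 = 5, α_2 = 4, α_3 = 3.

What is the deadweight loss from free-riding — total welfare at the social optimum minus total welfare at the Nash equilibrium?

Lab i's FOC: ∂u_i/∂g_i = α_i − g_i = 0, so g_i* = α_i.
NE contributions = (5, 4, 3); G = 12.
W^NE = (Σα)·G − ½Σα_i² = 12² − ½·50 = 119.
Planner sets g_i = Σα_j = 12 for every i, so G^SO = 3·12 = 36.
W^SO = (Σα)·G^SO − ½·3·(Σα)² = (3/2)·12² = 216.
Deadweight loss = W^SO − W^NE = 97.

97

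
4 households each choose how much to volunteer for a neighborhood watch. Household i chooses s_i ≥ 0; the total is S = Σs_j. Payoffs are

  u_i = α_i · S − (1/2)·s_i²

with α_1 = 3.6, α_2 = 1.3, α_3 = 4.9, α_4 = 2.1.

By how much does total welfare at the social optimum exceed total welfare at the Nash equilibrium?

163.145

Household i's FOC: ∂u_i/∂s_i = α_i − s_i = 0, so s_i* = α_i.
NE contributions = (3.6, 1.3, 4.9, 2.1); S = 11.9.
W^NE = (Σα)·S − ½Σα_i² = 11.9² − ½·43.07 = 120.075.
Planner sets s_i = Σα_j = 11.9 for every i, so S^SO = 4·11.9 = 47.6.
W^SO = (Σα)·S^SO − ½·4·(Σα)² = (4/2)·11.9² = 283.22.
Deadweight loss = W^SO − W^NE = 163.145.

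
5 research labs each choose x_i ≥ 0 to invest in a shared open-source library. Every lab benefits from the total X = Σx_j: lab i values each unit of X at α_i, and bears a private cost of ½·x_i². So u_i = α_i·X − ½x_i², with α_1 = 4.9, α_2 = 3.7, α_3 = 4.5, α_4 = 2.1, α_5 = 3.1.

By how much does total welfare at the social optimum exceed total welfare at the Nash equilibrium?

Lab i's FOC: ∂u_i/∂x_i = α_i − x_i = 0, so x_i* = α_i.
NE contributions = (4.9, 3.7, 4.5, 2.1, 3.1); X = 18.3.
W^NE = (Σα)·X − ½Σα_i² = 18.3² − ½·71.97 = 298.905.
Planner sets x_i = Σα_j = 18.3 for every i, so X^SO = 5·18.3 = 91.5.
W^SO = (Σα)·X^SO − ½·5·(Σα)² = (5/2)·18.3² = 837.225.
Deadweight loss = W^SO − W^NE = 538.32.

538.32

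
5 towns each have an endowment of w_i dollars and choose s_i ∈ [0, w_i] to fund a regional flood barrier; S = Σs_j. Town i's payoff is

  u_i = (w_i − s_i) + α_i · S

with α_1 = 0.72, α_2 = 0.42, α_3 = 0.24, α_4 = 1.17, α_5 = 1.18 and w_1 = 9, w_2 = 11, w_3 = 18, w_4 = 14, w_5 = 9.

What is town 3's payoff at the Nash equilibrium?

∂u_i/∂s_i = α_i − 1, so town i contributes w_i if α_i > 1, else 0.
α_i > 1 for i ∈ {4, 5}; NE contributions (0, 0, 0, 14, 9), S = 23.
u_3 = (18 − 0) + 0.24·23 = 23.52.

23.52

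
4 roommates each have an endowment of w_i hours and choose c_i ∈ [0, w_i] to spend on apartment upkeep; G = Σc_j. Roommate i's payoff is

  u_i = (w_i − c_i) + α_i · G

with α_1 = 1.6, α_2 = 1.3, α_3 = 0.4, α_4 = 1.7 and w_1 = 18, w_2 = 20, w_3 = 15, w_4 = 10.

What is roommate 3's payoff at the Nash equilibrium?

34.2

∂u_i/∂c_i = α_i − 1, so roommate i contributes w_i if α_i > 1, else 0.
α_i > 1 for i ∈ {1, 2, 4}; NE contributions (18, 20, 0, 10), G = 48.
u_3 = (15 − 0) + 0.4·48 = 34.2.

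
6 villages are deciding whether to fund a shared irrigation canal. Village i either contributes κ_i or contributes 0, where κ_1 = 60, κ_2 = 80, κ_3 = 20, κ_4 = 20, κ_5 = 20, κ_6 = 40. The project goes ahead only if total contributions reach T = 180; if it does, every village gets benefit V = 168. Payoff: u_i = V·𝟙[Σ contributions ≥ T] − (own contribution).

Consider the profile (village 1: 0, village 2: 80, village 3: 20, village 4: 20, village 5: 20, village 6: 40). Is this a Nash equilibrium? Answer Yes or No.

Yes

Total = 180 ≥ 180: provided.
Village 1 (pledges 0, payoff 168): pledging 60 → total 240, payoff 108. No gain.
Village 2 (pledges 80, payoff 88): dropping to 0 → total 100, payoff 0. No gain.
Village 3 (pledges 20, payoff 148): dropping to 0 → total 160, payoff 0. No gain.
Village 4 (pledges 20, payoff 148): dropping to 0 → total 160, payoff 0. No gain.
Village 5 (pledges 20, payoff 148): dropping to 0 → total 160, payoff 0. No gain.
Village 6 (pledges 40, payoff 128): dropping to 0 → total 140, payoff 0. No gain.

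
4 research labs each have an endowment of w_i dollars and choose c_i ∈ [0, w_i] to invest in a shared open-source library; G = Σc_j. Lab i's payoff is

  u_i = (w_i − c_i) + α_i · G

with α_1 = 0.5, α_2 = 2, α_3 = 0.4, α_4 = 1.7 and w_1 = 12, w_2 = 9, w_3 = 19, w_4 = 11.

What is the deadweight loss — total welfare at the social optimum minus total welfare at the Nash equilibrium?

∂u_i/∂c_i = α_i − 1, so lab i contributes w_i if α_i > 1, else 0.
α_i > 1 for i ∈ {2, 4}; NE contributions (0, 9, 0, 11), G = 20.
W^NE = Σw_i − G^NE + (Σα_i)·G^NE = 51 + 3.6·20 = 123.
Planner: ∂(Σu_j)/∂c_i = Σα_j − 1 = 3.6 > 0, so everyone contributes w_i; G^SO = 51, W^SO = 51 + 3.6·51 = 234.6.
Deadweight loss = 111.6.

111.6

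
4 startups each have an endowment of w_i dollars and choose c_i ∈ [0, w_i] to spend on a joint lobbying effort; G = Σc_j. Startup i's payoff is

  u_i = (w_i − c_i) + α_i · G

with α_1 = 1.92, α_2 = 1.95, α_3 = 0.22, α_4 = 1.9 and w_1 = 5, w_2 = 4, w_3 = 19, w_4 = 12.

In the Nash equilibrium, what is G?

∂u_i/∂c_i = α_i − 1, so startup i contributes w_i if α_i > 1, else 0.
α_i > 1 for i ∈ {1, 2, 4}; NE contributions (5, 4, 0, 12), G = 21.

21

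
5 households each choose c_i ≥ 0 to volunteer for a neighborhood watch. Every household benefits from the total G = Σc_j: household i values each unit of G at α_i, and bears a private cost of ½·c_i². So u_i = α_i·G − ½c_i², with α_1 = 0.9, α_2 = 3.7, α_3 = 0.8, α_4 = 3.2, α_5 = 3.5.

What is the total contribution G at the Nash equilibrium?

Household i's FOC: ∂u_i/∂c_i = α_i − c_i = 0, so c_i* = α_i.
NE contributions = (0.9, 3.7, 0.8, 3.2, 3.5); G = 12.1.

12.1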